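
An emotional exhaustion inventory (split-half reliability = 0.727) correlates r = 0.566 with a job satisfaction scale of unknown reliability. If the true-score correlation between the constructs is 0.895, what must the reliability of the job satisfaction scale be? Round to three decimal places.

0.550

r_true = r_obs / √(r_xx · r_yy) ⇒ 0.895 = 0.566 / √(0.727 · r_yy).
√(0.727 · r_yy) = 0.566 / 0.895 = 0.6324; 0.727 · r_yy = 0.3999; r_yy = 0.3999 / 0.727 ≈ 0.550.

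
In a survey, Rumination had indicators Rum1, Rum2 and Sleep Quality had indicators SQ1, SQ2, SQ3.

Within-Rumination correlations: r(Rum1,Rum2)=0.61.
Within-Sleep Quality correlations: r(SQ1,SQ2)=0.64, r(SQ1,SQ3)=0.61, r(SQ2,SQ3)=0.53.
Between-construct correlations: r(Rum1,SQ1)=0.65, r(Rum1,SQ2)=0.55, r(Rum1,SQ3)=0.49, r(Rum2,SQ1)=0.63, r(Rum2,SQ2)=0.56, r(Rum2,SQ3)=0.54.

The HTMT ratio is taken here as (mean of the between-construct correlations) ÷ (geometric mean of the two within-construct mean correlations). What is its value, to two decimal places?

0.95

Mean heterotrait r = 3.42/6 = 0.5700.
Mean within-Rum = 0.61/1 = 0.6100; mean within-SQ = 1.78/3 = 0.5933.
Geometric mean = √(0.6100 × 0.5933) = 0.6016.
HTMT = 0.5700 / 0.6016 = 0.95.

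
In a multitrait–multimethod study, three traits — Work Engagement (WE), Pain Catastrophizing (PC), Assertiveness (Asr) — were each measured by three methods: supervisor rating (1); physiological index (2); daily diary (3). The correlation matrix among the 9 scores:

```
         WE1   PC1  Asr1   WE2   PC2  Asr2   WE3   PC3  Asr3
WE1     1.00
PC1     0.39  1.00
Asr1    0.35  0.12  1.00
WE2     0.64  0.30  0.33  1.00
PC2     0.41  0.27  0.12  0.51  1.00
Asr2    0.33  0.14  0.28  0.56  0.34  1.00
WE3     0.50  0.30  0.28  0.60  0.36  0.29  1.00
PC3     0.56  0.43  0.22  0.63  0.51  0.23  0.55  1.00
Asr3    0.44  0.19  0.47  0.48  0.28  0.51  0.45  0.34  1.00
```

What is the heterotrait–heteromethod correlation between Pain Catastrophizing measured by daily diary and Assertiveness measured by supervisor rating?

Different traits and methods: r(PC3, Asr1) = 0.22.

0.22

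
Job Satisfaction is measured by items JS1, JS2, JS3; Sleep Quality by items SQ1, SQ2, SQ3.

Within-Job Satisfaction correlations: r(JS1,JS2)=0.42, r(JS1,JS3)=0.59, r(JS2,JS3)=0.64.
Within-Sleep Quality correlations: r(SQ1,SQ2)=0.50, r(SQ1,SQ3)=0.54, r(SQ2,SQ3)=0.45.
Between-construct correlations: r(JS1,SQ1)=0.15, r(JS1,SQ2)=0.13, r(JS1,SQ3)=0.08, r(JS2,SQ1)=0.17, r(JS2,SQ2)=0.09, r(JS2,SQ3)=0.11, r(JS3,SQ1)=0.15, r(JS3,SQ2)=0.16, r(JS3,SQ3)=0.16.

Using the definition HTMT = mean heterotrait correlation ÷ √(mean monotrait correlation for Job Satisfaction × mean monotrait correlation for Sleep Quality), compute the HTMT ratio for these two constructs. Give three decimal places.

Mean heterotrait r = 1.20/9 = 0.1333.
Mean within-JS = 1.65/3 = 0.5500; mean within-SQ = 1.49/3 = 0.4967.
Geometric mean = √(0.5500 × 0.4967) = 0.5227.
HTMT = 0.1333 / 0.5227 = 0.255.

0.255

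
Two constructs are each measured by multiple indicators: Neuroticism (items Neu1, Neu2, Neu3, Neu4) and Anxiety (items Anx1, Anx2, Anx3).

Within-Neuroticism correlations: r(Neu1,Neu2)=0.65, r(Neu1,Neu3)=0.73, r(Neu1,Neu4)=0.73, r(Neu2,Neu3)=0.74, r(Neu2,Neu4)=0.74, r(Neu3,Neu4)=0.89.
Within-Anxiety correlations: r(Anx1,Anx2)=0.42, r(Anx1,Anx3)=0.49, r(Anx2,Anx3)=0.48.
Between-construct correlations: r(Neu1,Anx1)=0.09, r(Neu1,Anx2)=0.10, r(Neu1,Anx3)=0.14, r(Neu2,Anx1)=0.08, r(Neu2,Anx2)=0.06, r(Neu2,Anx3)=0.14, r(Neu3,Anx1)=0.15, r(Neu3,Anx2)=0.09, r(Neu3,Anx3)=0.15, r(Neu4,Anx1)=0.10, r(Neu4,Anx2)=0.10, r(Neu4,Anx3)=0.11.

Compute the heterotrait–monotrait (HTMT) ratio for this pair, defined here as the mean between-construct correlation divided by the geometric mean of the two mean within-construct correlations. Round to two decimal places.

0.19

Mean heterotrait r = 1.31/12 = 0.1092.
Mean within-Neu = 4.48/6 = 0.7467; mean within-Anx = 1.39/3 = 0.4633.
Geometric mean = √(0.7467 × 0.4633) = 0.5882.
HTMT = 0.1092 / 0.5882 = 0.19.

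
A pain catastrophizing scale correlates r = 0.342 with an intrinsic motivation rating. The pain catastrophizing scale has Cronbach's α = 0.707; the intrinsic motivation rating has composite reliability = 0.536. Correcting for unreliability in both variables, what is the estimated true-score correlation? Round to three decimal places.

r_true = r_obs / √(r_xx · r_yy) = 0.342 / √(0.707 × 0.536) = 0.342 / √0.378952 = 0.342 / 0.6156 ≈ 0.556.

0.556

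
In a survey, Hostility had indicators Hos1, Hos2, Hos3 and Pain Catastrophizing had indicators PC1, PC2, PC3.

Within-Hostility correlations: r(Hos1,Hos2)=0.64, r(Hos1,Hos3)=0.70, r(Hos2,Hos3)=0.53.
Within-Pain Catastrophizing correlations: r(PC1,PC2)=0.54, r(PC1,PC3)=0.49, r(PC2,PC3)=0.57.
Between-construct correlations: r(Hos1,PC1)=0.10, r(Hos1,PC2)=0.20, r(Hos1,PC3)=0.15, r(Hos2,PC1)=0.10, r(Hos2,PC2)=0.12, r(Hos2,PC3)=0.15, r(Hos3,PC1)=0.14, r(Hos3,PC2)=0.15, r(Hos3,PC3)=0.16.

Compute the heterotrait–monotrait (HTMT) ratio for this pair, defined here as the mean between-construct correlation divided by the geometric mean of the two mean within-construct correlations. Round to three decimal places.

0.245

Mean between = 1.27/9 = 0.1411.
Mean within-Hos = 1.87/3 = 0.6233; mean within-PC = 1.60/3 = 0.5333.
Geometric mean = √(0.6233 × 0.5333) = 0.5765.
HTMT = 0.1411 / 0.5765 = 0.245.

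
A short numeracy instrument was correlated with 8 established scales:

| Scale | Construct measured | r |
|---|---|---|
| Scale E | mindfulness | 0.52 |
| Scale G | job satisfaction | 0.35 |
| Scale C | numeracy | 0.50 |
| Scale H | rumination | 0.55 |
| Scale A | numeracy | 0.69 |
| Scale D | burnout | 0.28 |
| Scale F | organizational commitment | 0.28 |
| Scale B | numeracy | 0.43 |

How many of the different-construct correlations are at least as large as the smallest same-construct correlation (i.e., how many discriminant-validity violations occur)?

Convergent (same construct = numeracy): Scale C, Scale A, Scale B.
Smallest convergent = 0.43. Discriminant values: 0.52, 0.35, 0.55, 0.28, 0.28; count ≥ 0.43 → 2.

2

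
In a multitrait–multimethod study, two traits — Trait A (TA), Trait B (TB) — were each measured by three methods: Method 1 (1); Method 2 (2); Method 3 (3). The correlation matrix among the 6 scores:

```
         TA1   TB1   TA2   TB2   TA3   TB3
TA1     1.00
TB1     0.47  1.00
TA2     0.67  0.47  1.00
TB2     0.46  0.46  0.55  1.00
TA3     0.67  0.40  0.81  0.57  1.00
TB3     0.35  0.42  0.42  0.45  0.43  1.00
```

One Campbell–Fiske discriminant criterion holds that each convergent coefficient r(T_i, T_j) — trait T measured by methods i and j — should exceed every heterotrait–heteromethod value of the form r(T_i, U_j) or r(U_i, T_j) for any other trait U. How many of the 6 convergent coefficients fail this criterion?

2

Checking each validity diagonal entry against its comparison values:
TA (methods 1·2): 0.67 vs {0.46, 0.47} → pass.
TA (methods 1·3): 0.67 vs {0.35, 0.40} → pass.
TA (methods 2·3): 0.81 vs {0.42, 0.57} → pass.
TB (methods 1·2): 0.46 vs {0.47, 0.46} → fail.
TB (methods 1·3): 0.42 vs {0.40, 0.35} → pass.
TB (methods 2·3): 0.45 vs {0.57, 0.42} → fail.
2 of 6 fail.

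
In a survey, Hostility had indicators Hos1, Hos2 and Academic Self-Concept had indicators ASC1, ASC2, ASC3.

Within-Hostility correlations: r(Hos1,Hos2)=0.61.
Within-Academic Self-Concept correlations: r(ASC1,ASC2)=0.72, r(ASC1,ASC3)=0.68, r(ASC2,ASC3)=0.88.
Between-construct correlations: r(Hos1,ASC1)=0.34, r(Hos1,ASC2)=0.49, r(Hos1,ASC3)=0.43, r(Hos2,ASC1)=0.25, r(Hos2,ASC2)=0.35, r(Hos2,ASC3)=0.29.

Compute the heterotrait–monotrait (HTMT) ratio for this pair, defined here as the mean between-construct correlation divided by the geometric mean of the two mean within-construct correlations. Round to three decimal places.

0.526

Between-construct mean = 2.15/6 = 0.3583.
Mean within-Hos = 0.61/1 = 0.6100; mean within-ASC = 2.28/3 = 0.7600.
Geometric mean = √(0.6100 × 0.7600) = 0.6809.
HTMT = 0.3583 / 0.6809 = 0.526.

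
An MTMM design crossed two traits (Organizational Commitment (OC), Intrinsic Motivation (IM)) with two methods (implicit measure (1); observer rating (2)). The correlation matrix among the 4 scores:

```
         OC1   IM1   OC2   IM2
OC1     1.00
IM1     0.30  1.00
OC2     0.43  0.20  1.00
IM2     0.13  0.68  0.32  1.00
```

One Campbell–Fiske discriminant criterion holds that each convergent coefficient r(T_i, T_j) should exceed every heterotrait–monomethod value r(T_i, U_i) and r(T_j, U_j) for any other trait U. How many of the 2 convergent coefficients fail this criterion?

0

Convergent coefficients and their comparison sets:
OC (methods 1·2): 0.43 vs {0.30, 0.32} → pass.
IM (methods 1·2): 0.68 vs {0.30, 0.32} → pass.
0 of 2 fail.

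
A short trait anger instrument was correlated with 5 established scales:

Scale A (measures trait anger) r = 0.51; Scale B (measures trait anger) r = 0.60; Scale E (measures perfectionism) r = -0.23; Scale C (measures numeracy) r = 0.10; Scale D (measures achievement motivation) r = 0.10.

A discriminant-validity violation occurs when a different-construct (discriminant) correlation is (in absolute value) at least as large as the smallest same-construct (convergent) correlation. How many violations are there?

0

Convergent (same construct = trait anger): Scale A, Scale B.
Smallest convergent = 0.51. Discriminant |r|: 0.23, 0.10, 0.10; count ≥ 0.51 → 0.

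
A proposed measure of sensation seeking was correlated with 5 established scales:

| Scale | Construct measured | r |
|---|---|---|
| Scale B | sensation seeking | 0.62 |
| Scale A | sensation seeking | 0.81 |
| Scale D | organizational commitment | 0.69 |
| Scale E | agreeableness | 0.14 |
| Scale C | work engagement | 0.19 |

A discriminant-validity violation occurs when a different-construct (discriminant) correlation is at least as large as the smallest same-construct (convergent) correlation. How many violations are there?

Convergent (same construct = sensation seeking): Scale B, Scale A.
Smallest convergent = 0.62. Discriminant values: 0.69, 0.14, 0.19; count ≥ 0.62 → 1.

1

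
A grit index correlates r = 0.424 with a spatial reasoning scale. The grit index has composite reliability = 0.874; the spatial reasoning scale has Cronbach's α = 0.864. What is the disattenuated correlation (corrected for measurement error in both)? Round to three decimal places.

0.488

r_true = r_obs / √(r_xx · r_yy) = 0.424 / √(0.874 × 0.864) = 0.424 / √0.755136 = 0.424 / 0.8690 ≈ 0.488.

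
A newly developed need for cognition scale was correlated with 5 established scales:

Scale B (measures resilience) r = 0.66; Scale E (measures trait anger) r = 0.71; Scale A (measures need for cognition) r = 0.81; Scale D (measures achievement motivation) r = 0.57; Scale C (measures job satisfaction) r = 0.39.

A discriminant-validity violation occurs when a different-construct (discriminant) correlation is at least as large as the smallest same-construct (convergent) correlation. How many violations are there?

Convergent (same construct = need for cognition): Scale A.
Smallest convergent = 0.81. Discriminant values: 0.66, 0.71, 0.57, 0.39; count ≥ 0.81 → 0.

0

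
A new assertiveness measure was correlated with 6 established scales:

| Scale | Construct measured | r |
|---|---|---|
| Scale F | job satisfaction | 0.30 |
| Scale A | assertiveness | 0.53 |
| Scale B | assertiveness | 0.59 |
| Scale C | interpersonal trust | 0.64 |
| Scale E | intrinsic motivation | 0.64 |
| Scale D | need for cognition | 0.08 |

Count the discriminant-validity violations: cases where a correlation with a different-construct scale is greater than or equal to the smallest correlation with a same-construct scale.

Convergent (same construct = assertiveness): Scale A, Scale B.
Smallest convergent = 0.53. Discriminant values: 0.30, 0.64, 0.64, 0.08; count ≥ 0.53 → 2.

2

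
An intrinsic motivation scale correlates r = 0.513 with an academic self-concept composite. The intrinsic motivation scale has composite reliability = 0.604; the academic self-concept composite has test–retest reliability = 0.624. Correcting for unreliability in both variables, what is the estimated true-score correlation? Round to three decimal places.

r_true = r_obs / √(r_xx · r_yy) = 0.513 / √(0.604 × 0.624) = 0.513 / √0.376896 = 0.513 / 0.6139 ≈ 0.836.

0.836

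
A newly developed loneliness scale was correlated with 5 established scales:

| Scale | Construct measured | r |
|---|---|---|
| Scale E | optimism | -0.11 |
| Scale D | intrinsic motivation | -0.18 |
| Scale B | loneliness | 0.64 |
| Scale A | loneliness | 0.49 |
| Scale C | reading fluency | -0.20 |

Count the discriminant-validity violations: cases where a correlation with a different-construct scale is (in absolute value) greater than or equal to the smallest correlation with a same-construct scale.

Convergent (same construct = loneliness): Scale B, Scale A.
Smallest convergent = 0.49. Discriminant |r|: 0.11, 0.18, 0.20; count ≥ 0.49 → 0.

0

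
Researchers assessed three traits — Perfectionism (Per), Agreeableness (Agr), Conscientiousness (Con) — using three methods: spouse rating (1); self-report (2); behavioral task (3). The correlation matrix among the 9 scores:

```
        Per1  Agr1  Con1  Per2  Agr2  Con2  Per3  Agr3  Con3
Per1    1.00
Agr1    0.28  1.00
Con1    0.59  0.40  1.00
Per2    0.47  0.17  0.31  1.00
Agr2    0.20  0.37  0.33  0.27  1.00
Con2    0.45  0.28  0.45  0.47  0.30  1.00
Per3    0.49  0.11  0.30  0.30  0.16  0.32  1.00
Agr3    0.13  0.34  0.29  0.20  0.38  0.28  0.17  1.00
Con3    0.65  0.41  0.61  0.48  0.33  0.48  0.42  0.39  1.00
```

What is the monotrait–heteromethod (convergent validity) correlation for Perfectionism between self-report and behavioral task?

0.30

Same trait (Per), different methods: r(Per2, Per3) = 0.30.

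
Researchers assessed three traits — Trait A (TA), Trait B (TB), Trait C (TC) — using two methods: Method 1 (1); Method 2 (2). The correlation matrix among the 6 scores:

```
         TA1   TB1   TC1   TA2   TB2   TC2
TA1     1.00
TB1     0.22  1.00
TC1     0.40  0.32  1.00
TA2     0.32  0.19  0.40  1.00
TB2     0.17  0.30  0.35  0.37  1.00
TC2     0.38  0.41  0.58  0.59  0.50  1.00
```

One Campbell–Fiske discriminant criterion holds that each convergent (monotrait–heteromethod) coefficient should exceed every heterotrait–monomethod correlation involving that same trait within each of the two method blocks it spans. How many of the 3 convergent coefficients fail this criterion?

3

Each convergent coefficient versus the relevant comparison correlations:
TA (methods 1·2): 0.32 vs {0.22, 0.37, 0.40, 0.59} → fail.
TB (methods 1·2): 0.30 vs {0.22, 0.37, 0.32, 0.50} → fail.
TC (methods 1·2): 0.58 vs {0.40, 0.59, 0.32, 0.50} → fail.
3 of 3 fail.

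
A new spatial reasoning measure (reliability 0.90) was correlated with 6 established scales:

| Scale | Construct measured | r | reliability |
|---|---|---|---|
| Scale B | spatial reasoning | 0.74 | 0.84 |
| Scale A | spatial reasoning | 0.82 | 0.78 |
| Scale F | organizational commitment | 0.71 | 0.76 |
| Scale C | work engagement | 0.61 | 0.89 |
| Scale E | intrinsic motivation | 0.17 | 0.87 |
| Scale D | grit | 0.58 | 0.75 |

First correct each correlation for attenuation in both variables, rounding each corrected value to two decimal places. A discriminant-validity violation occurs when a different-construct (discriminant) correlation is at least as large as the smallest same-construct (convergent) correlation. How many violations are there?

Disattenuated r (r / √(r_scale · r_new)):
  Scale B (conv): 0.74 / √(0.84·0.90) = 0.85
  Scale A (conv): 0.82 / √(0.78·0.90) = 0.98
  Scale F (disc): 0.71 / √(0.76·0.90) = 0.86
  Scale C (disc): 0.61 / √(0.89·0.90) = 0.68
  Scale E (disc): 0.17 / √(0.87·0.90) = 0.19
  Scale D (disc): 0.58 / √(0.75·0.90) = 0.71
Smallest convergent = 0.85. Discriminant values: 0.86, 0.68, 0.19, 0.71; count ≥ 0.85 → 1.

1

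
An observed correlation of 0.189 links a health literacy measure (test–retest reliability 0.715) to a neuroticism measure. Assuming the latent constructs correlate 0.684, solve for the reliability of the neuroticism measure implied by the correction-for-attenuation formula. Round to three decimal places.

r_true = r_obs / √(r_xx · r_yy) ⇒ 0.684 = 0.189 / √(0.715 · r_yy).
√(0.715 · r_yy) = 0.189 / 0.684 = 0.2763; 0.715 · r_yy = 0.0763; r_yy = 0.0763 / 0.715 ≈ 0.107.

0.107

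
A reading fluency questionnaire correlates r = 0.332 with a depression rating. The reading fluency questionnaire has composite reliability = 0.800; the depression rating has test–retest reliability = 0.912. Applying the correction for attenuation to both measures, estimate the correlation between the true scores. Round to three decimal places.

0.389

r_true = r_obs / √(r_xx · r_yy) = 0.332 / √(0.800 × 0.912) = 0.332 / √0.729600 = 0.332 / 0.8542 ≈ 0.389.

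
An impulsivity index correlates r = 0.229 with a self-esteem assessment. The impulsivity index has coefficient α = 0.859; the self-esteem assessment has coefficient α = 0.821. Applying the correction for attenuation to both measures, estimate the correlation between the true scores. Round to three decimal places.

r_true = r_obs / √(r_xx · r_yy) = 0.229 / √(0.859 × 0.821) = 0.229 / √0.705239 = 0.229 / 0.8398 ≈ 0.273.

0.273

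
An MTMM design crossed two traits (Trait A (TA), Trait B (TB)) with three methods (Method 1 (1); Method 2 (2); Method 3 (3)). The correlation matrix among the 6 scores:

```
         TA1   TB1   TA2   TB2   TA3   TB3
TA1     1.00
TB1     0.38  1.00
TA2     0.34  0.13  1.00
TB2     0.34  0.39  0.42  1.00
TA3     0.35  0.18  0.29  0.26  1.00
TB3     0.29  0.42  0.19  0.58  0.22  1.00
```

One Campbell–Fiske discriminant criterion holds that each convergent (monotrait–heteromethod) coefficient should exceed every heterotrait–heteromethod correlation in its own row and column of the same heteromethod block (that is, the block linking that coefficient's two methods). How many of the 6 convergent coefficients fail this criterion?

Convergent coefficients and their comparison sets:
TA (methods 1·2): 0.34 vs {0.34, 0.13} → fail.
TA (methods 1·3): 0.35 vs {0.29, 0.18} → pass.
TA (methods 2·3): 0.29 vs {0.19, 0.26} → pass.
TB (methods 1·2): 0.39 vs {0.13, 0.34} → pass.
TB (methods 1·3): 0.42 vs {0.18, 0.29} → pass.
TB (methods 2·3): 0.58 vs {0.26, 0.19} → pass.
1 of 6 fail.

1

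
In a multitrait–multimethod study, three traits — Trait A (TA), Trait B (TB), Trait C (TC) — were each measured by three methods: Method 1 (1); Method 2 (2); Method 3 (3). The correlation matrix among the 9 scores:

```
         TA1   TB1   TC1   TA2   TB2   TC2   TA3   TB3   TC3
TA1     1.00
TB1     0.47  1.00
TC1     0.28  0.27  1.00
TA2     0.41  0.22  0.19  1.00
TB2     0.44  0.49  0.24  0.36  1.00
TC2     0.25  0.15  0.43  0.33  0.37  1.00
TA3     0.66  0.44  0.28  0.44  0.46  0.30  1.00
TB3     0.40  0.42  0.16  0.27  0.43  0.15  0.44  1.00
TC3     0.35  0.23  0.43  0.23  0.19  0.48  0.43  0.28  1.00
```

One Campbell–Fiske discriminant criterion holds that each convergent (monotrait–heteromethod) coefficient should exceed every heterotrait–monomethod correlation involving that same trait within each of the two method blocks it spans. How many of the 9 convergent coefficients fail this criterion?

5

Each convergent coefficient versus the relevant comparison correlations:
TA (methods 1·2): 0.41 vs {0.47, 0.36, 0.28, 0.33} → fail.
TA (methods 1·3): 0.66 vs {0.47, 0.44, 0.28, 0.43} → pass.
TA (methods 2·3): 0.44 vs {0.36, 0.44, 0.33, 0.43} → fail.
TB (methods 1·2): 0.49 vs {0.47, 0.36, 0.27, 0.37} → pass.
TB (methods 1·3): 0.42 vs {0.47, 0.44, 0.27, 0.28} → fail.
TB (methods 2·3): 0.43 vs {0.36, 0.44, 0.37, 0.28} → fail.
TC (methods 1·2): 0.43 vs {0.28, 0.33, 0.27, 0.37} → pass.
TC (methods 1·3): 0.43 vs {0.28, 0.43, 0.27, 0.28} → fail.
TC (methods 2·3): 0.48 vs {0.33, 0.43, 0.37, 0.28} → pass.
5 of 9 fail.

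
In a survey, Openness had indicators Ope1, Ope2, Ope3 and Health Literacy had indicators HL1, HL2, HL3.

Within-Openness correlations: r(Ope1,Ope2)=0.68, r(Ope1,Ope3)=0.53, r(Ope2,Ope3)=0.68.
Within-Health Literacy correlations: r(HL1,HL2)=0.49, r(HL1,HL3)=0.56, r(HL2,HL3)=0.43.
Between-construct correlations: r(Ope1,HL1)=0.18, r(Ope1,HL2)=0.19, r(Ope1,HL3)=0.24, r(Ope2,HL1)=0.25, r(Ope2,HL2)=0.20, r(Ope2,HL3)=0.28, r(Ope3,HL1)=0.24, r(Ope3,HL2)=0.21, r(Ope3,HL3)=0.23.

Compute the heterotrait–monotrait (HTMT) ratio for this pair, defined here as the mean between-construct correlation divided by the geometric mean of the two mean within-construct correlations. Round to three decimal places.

Between-construct mean = 2.02/9 = 0.2244.
Mean within-Ope = 1.89/3 = 0.6300; mean within-HL = 1.48/3 = 0.4933.
Geometric mean = √(0.6300 × 0.4933) = 0.5575.
HTMT = 0.2244 / 0.5575 = 0.403.

0.403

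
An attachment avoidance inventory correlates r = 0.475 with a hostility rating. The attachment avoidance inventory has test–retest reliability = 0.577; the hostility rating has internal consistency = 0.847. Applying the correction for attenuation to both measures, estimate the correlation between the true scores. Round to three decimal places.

r_true = r_obs / √(r_xx · r_yy) = 0.475 / √(0.577 × 0.847) = 0.475 / √0.488719 = 0.475 / 0.6991 ≈ 0.679.

0.679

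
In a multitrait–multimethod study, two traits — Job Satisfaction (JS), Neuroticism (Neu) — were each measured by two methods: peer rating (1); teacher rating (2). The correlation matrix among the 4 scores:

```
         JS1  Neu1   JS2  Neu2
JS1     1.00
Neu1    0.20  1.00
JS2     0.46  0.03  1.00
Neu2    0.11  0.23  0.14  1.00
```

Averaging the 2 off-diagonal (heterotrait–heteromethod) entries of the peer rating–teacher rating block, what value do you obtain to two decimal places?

HTHM values (method 1 × method 2): 0.11, 0.03; mean = 0.14/2 = 0.07.

0.07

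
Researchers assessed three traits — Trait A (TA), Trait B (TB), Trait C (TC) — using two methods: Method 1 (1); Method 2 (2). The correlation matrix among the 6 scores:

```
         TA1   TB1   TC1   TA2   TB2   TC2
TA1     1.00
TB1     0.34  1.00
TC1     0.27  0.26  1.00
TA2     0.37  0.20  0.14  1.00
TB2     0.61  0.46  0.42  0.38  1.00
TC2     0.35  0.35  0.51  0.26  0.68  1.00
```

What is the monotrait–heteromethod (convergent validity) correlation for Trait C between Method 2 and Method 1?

0.51

Same trait (TC), different methods: r(TC2, TC1) = 0.51.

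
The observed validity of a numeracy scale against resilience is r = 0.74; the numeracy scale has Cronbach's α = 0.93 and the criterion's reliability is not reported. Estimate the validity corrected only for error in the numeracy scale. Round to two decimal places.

0.77

Single correction: r_c = r_obs / √r_xx = 0.74 / √0.93 = 0.74 / 0.9644 ≈ 0.77.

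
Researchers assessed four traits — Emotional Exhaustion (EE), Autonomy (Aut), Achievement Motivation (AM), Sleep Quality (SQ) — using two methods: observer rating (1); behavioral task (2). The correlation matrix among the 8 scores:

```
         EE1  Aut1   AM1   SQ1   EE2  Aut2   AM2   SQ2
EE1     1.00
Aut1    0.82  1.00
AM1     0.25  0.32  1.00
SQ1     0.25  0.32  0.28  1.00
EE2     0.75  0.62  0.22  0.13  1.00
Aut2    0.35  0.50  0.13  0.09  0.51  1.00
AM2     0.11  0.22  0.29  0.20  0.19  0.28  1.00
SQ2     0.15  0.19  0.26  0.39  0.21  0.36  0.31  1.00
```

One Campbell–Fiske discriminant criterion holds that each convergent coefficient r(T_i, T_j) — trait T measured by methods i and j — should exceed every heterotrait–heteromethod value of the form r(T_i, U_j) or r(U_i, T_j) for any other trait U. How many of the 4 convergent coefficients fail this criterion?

1

Checking each validity diagonal entry against its comparison values:
EE (methods 1·2): 0.75 vs {0.35, 0.62, 0.11, 0.22, 0.15, 0.13} → pass.
Aut (methods 1·2): 0.50 vs {0.62, 0.35, 0.22, 0.13, 0.19, 0.09} → fail.
AM (methods 1·2): 0.29 vs {0.22, 0.11, 0.13, 0.22, 0.26, 0.20} → pass.
SQ (methods 1·2): 0.39 vs {0.13, 0.15, 0.09, 0.19, 0.20, 0.26} → pass.
1 of 4 fail.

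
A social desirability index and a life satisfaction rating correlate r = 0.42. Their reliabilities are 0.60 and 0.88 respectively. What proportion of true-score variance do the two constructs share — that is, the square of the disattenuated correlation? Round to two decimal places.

Disattenuated r = 0.42 / √(0.60 × 0.88) = 0.42 / 0.7266 = 0.5780.
Shared true-score variance = 0.5780² = 0.3341 ≈ 0.33.

0.33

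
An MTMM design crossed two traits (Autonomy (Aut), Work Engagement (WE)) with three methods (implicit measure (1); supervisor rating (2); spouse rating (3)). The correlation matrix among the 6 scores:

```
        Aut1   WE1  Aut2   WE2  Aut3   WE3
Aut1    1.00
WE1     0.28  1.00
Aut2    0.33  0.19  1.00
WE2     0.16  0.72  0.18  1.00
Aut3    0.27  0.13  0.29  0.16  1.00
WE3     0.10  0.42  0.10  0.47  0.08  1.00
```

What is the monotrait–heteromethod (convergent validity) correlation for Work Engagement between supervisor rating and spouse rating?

0.47

Same trait (WE), different methods: r(WE2, WE3) = 0.47.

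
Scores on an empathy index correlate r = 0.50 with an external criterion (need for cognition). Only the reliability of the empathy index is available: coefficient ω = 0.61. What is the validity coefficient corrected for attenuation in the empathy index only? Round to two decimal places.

Single correction: r_c = r_obs / √r_xx = 0.50 / √0.61 = 0.50 / 0.7810 ≈ 0.64.

0.64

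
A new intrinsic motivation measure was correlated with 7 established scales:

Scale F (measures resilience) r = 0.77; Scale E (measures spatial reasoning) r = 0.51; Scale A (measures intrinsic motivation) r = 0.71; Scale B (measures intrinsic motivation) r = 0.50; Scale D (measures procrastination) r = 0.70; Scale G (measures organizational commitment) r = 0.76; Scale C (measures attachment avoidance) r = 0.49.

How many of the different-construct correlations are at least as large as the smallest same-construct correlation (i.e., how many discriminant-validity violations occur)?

Convergent (same construct = intrinsic motivation): Scale A, Scale B.
Smallest convergent = 0.50. Discriminant values: 0.77, 0.51, 0.70, 0.76, 0.49; count ≥ 0.50 → 4.

4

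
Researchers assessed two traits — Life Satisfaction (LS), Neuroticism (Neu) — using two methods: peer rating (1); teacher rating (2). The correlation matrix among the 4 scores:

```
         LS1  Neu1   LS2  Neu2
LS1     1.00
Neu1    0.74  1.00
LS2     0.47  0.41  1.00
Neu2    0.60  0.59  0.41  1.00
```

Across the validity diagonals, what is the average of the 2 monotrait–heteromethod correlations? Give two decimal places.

Convergent values: 0.47, 0.59; mean = 1.06/2 = 0.53.

0.53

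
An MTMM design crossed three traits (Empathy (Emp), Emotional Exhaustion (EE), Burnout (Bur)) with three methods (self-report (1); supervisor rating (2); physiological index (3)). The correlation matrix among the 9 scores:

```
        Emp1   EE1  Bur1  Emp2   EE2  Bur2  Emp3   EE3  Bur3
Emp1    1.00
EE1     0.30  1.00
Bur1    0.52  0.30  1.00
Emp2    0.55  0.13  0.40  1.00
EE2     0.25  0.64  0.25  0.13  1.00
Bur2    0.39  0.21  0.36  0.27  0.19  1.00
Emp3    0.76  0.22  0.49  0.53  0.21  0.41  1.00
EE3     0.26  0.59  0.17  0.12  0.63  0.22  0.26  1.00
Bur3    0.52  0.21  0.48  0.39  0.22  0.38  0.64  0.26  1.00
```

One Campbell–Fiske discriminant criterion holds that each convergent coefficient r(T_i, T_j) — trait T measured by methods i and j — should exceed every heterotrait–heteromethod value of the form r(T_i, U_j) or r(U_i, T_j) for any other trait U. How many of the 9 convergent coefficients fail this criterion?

Checking each validity diagonal entry against its comparison values:
Emp (methods 1·2): 0.55 vs {0.25, 0.13, 0.39, 0.40} → pass.
Emp (methods 1·3): 0.76 vs {0.26, 0.22, 0.52, 0.49} → pass.
Emp (methods 2·3): 0.53 vs {0.12, 0.21, 0.39, 0.41} → pass.
EE (methods 1·2): 0.64 vs {0.13, 0.25, 0.21, 0.25} → pass.
EE (methods 1·3): 0.59 vs {0.22, 0.26, 0.21, 0.17} → pass.
EE (methods 2·3): 0.63 vs {0.21, 0.12, 0.22, 0.22} → pass.
Bur (methods 1·2): 0.36 vs {0.40, 0.39, 0.25, 0.21} → fail.
Bur (methods 1·3): 0.48 vs {0.49, 0.52, 0.17, 0.21} → fail.
Bur (methods 2·3): 0.38 vs {0.41, 0.39, 0.22, 0.22} → fail.
3 of 9 fail.

3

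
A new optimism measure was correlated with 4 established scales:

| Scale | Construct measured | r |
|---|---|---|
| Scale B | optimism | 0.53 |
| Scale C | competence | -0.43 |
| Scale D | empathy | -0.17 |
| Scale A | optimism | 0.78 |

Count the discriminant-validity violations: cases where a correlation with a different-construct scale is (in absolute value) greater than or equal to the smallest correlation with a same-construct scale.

0

Convergent (same construct = optimism): Scale B, Scale A.
Smallest convergent = 0.53. Discriminant |r|: 0.43, 0.17; count ≥ 0.53 → 0.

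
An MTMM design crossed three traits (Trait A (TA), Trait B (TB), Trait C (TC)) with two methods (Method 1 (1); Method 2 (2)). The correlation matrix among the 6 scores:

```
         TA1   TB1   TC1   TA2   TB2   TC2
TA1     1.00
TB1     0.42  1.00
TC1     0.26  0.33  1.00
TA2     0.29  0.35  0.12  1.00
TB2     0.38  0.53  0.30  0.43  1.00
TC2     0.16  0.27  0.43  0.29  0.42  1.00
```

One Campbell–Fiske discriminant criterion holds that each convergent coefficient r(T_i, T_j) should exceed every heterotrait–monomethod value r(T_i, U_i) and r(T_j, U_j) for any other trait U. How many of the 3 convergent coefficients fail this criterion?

1

Each convergent coefficient versus the relevant comparison correlations:
TA (methods 1·2): 0.29 vs {0.42, 0.43, 0.26, 0.29} → fail.
TB (methods 1·2): 0.53 vs {0.42, 0.43, 0.33, 0.42} → pass.
TC (methods 1·2): 0.43 vs {0.26, 0.29, 0.33, 0.42} → pass.
1 of 3 fail.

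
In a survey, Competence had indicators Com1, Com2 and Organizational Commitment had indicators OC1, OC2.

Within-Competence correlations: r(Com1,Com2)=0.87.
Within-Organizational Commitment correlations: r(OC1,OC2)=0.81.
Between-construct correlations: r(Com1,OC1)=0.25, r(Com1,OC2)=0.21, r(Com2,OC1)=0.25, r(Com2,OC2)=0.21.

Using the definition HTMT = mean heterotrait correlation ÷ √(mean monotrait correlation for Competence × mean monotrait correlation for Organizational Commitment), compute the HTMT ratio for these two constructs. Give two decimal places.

0.27

Mean between = 0.92/4 = 0.2300.
Mean within-Com = 0.87/1 = 0.8700; mean within-OC = 0.81/1 = 0.8100.
Geometric mean = √(0.8700 × 0.8100) = 0.8395.
HTMT = 0.2300 / 0.8395 = 0.27.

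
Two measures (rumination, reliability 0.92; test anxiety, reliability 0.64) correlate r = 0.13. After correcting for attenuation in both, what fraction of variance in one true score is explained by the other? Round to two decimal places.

0.03

Disattenuated r = 0.13 / √(0.92 × 0.64) = 0.13 / 0.7673 = 0.1694.
Shared true-score variance = 0.1694² = 0.0287 ≈ 0.03.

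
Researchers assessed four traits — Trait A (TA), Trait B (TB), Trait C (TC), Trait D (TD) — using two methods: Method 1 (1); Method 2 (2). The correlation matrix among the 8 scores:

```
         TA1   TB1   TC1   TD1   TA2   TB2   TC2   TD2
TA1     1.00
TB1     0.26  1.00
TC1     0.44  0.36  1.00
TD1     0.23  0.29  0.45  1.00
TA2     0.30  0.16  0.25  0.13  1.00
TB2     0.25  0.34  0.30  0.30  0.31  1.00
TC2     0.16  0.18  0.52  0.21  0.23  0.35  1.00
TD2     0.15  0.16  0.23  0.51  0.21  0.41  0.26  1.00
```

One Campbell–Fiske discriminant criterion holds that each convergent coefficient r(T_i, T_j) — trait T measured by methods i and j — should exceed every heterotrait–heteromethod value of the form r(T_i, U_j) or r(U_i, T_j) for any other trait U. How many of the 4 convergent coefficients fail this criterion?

0

Each convergent coefficient versus the relevant comparison correlations:
TA (methods 1·2): 0.30 vs {0.25, 0.16, 0.16, 0.25, 0.15, 0.13} → pass.
TB (methods 1·2): 0.34 vs {0.16, 0.25, 0.18, 0.30, 0.16, 0.30} → pass.
TC (methods 1·2): 0.52 vs {0.25, 0.16, 0.30, 0.18, 0.23, 0.21} → pass.
TD (methods 1·2): 0.51 vs {0.13, 0.15, 0.30, 0.16, 0.21, 0.23} → pass.
0 of 4 fail.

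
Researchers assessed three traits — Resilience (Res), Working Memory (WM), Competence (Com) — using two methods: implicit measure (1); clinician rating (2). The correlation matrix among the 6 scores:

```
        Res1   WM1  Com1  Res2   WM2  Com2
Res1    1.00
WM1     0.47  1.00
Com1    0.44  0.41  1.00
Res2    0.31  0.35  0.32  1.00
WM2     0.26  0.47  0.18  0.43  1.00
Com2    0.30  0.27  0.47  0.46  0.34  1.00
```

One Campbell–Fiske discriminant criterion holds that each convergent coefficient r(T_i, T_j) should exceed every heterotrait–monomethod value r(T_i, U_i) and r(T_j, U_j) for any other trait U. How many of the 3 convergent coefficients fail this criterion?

Checking each validity diagonal entry against its comparison values:
Res (methods 1·2): 0.31 vs {0.47, 0.43, 0.44, 0.46} → fail.
WM (methods 1·2): 0.47 vs {0.47, 0.43, 0.41, 0.34} → fail.
Com (methods 1·2): 0.47 vs {0.44, 0.46, 0.41, 0.34} → pass.
2 of 3 fail.

2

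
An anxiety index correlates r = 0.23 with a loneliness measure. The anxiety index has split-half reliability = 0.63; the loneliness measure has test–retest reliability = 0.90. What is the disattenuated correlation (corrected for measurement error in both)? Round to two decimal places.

r_true = r_obs / √(r_xx · r_yy) = 0.23 / √(0.63 × 0.90) = 0.23 / √0.5670 = 0.23 / 0.7530 ≈ 0.31.

0.31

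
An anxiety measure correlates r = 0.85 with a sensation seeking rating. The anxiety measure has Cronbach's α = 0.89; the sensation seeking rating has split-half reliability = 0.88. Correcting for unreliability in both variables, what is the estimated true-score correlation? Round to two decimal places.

r_true = r_obs / √(r_xx · r_yy) = 0.85 / √(0.89 × 0.88) = 0.85 / √0.7832 = 0.85 / 0.8850 ≈ 0.96.

0.96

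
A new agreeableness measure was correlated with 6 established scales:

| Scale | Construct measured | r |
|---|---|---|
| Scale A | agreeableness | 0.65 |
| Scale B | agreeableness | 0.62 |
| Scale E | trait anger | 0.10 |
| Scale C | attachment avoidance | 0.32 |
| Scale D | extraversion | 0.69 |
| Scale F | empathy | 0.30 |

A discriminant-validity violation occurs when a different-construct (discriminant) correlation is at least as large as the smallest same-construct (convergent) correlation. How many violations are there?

1

Convergent (same construct = agreeableness): Scale A, Scale B.
Smallest convergent = 0.62. Discriminant values: 0.10, 0.32, 0.69, 0.30; count ≥ 0.62 → 1.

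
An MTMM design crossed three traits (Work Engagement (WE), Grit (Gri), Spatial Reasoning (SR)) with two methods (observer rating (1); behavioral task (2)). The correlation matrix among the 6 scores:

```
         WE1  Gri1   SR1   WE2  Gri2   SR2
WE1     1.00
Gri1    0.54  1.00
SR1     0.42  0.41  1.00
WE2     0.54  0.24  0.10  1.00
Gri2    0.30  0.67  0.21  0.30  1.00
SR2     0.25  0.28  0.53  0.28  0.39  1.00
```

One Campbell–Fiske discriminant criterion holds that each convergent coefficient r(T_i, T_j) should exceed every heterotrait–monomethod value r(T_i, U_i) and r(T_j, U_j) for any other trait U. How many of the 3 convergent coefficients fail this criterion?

Convergent coefficients and their comparison sets:
WE (methods 1·2): 0.54 vs {0.54, 0.30, 0.42, 0.28} → fail.
Gri (methods 1·2): 0.67 vs {0.54, 0.30, 0.41, 0.39} → pass.
SR (methods 1·2): 0.53 vs {0.42, 0.28, 0.41, 0.39} → pass.
1 of 3 fail.

1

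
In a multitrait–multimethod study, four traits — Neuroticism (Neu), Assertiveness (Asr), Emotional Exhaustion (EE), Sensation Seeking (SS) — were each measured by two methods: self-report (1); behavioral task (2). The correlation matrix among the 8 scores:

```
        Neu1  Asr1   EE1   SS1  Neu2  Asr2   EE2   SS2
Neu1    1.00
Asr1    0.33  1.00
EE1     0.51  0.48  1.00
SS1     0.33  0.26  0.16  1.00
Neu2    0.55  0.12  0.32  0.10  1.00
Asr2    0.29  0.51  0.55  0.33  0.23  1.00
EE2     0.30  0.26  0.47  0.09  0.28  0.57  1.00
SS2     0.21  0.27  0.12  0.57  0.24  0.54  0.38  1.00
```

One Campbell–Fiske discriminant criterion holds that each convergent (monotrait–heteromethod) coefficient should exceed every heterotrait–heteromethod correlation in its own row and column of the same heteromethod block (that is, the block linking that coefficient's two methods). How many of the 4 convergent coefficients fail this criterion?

Convergent coefficients and their comparison sets:
Neu (methods 1·2): 0.55 vs {0.29, 0.12, 0.30, 0.32, 0.21, 0.10} → pass.
Asr (methods 1·2): 0.51 vs {0.12, 0.29, 0.26, 0.55, 0.27, 0.33} → fail.
EE (methods 1·2): 0.47 vs {0.32, 0.30, 0.55, 0.26, 0.12, 0.09} → fail.
SS (methods 1·2): 0.57 vs {0.10, 0.21, 0.33, 0.27, 0.09, 0.12} → pass.
2 of 4 fail.

2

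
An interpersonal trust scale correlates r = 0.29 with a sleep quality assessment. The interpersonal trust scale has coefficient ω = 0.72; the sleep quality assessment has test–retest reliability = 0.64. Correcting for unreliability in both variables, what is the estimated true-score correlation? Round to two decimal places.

r_true = r_obs / √(r_xx · r_yy) = 0.29 / √(0.72 × 0.64) = 0.29 / √0.4608 = 0.29 / 0.6788 ≈ 0.43.

0.43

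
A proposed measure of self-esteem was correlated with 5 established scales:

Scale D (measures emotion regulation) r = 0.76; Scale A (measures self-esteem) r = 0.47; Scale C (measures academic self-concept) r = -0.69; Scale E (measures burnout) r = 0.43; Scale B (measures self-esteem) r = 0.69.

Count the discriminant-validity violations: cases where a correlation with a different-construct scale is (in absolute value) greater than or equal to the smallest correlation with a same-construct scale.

2

Convergent (same construct = self-esteem): Scale A, Scale B.
Smallest convergent = 0.47. Discriminant |r|: 0.76, 0.69, 0.43; count ≥ 0.47 → 2.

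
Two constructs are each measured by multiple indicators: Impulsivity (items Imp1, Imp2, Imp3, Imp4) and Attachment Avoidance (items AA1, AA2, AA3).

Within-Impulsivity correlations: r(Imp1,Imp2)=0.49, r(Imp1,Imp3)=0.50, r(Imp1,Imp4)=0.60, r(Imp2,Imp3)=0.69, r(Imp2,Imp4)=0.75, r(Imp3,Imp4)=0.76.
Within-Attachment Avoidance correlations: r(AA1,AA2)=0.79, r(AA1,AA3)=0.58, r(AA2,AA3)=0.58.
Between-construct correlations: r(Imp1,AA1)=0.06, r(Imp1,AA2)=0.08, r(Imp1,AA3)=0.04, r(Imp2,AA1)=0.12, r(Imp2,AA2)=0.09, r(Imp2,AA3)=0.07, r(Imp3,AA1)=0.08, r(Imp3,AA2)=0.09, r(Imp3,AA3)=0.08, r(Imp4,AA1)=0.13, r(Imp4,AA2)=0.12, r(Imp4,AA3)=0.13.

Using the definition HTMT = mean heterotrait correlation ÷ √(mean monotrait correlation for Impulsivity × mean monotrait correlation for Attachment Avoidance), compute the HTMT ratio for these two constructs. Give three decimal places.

0.142

Mean between = 1.09/12 = 0.0908.
Mean within-Imp = 3.79/6 = 0.6317; mean within-AA = 1.95/3 = 0.6500.
Geometric mean = √(0.6317 × 0.6500) = 0.6408.
HTMT = 0.0908 / 0.6408 = 0.142.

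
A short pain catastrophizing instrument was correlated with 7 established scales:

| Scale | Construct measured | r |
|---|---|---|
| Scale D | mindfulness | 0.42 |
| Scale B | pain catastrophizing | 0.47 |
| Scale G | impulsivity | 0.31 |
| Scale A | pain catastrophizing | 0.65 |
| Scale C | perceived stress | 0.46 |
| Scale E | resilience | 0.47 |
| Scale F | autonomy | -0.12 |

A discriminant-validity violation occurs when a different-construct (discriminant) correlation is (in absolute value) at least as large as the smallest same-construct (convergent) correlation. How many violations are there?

1

Convergent (same construct = pain catastrophizing): Scale B, Scale A.
Smallest convergent = 0.47. Discriminant |r|: 0.42, 0.31, 0.46, 0.47, 0.12; count ≥ 0.47 → 1.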